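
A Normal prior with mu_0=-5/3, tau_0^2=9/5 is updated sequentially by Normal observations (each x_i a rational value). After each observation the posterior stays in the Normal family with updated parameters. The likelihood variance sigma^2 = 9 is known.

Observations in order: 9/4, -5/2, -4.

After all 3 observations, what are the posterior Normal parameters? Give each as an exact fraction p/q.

mu_0=-151/96, tau_0^2=9/8

obs 1: x=9/4 → posterior Normal(-73/72, 3/2)
obs 2: x=-5/2 → posterior Normal(-103/84, 9/7)
obs 3: x=-4 → posterior Normal(-151/96, 9/8)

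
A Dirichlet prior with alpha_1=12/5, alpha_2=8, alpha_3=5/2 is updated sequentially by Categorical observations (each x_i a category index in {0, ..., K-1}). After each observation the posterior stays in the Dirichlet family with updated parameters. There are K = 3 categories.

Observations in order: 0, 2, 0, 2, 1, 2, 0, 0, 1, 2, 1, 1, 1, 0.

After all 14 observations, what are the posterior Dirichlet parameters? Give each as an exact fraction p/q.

obs 1: x=0 → posterior Dirichlet(17/5, 8, 5/2)
obs 2: x=2 → posterior Dirichlet(17/5, 8, 7/2)
obs 3: x=0 → posterior Dirichlet(22/5, 8, 7/2)
obs 4: x=2 → posterior Dirichlet(22/5, 8, 9/2)
obs 5: x=1 → posterior Dirichlet(22/5, 9, 9/2)
obs 6: x=2 → posterior Dirichlet(22/5, 9, 11/2)
obs 7: x=0 → posterior Dirichlet(27/5, 9, 11/2)
obs 8: x=0 → posterior Dirichlet(32/5, 9, 11/2)
obs 9: x=1 → posterior Dirichlet(32/5, 10, 11/2)
obs 10: x=2 → posterior Dirichlet(32/5, 10, 13/2)
obs 11: x=1 → posterior Dirichlet(32/5, 11, 13/2)
obs 12: x=1 → posterior Dirichlet(32/5, 12, 13/2)
obs 13: x=1 → posterior Dirichlet(32/5, 13, 13/2)
obs 14: x=0 → posterior Dirichlet(37/5, 13, 13/2)

alpha_1=37/5, alpha_2=13, alpha_3=13/2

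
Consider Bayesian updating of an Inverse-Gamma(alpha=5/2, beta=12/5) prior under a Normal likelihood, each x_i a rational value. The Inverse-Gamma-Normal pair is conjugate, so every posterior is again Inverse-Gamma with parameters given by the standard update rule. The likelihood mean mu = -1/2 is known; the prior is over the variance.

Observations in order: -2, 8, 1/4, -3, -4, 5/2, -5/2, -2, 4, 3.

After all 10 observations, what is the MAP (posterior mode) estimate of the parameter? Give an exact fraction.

obs 1: x=-2 → posterior Inverse-Gamma(3, 141/40)
obs 2: x=8 → posterior Inverse-Gamma(7/2, 793/20)
obs 3: x=1/4 → posterior Inverse-Gamma(4, 6389/160)
obs 4: x=-3 → posterior Inverse-Gamma(9/2, 6889/160)
obs 5: x=-4 → posterior Inverse-Gamma(5, 7869/160)
obs 6: x=5/2 → posterior Inverse-Gamma(11/2, 8589/160)
obs 7: x=-5/2 → posterior Inverse-Gamma(6, 8909/160)
obs 8: x=-2 → posterior Inverse-Gamma(13/2, 9089/160)
obs 9: x=4 → posterior Inverse-Gamma(7, 10709/160)
obs 10: x=3 → posterior Inverse-Gamma(15/2, 11689/160)

11689/1360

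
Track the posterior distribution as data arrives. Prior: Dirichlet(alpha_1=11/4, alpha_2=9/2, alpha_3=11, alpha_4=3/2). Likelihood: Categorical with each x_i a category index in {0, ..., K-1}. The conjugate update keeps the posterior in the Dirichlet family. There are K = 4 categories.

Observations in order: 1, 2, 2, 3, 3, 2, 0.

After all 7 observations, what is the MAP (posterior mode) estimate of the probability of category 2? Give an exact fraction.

obs 1: x=1 → posterior Dirichlet(11/4, 11/2, 11, 3/2)
obs 2: x=2 → posterior Dirichlet(11/4, 11/2, 12, 3/2)
obs 3: x=2 → posterior Dirichlet(11/4, 11/2, 13, 3/2)
obs 4: x=3 → posterior Dirichlet(11/4, 11/2, 13, 5/2)
obs 5: x=3 → posterior Dirichlet(11/4, 11/2, 13, 7/2)
obs 6: x=2 → posterior Dirichlet(11/4, 11/2, 14, 7/2)
obs 7: x=0 → posterior Dirichlet(15/4, 11/2, 14, 7/2)

4/7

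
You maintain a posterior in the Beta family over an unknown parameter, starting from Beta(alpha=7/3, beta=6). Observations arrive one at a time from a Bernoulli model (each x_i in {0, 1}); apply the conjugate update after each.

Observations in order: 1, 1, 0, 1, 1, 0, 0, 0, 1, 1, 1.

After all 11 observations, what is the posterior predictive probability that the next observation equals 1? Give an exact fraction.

obs 1: x=1 → posterior Beta(10/3, 6)
obs 2: x=1 → posterior Beta(13/3, 6)
obs 3: x=0 → posterior Beta(13/3, 7)
obs 4: x=1 → posterior Beta(16/3, 7)
obs 5: x=1 → posterior Beta(19/3, 7)
obs 6: x=0 → posterior Beta(19/3, 8)
obs 7: x=0 → posterior Beta(19/3, 9)
obs 8: x=0 → posterior Beta(19/3, 10)
obs 9: x=1 → posterior Beta(22/3, 10)
obs 10: x=1 → posterior Beta(25/3, 10)
obs 11: x=1 → posterior Beta(28/3, 10)

14/29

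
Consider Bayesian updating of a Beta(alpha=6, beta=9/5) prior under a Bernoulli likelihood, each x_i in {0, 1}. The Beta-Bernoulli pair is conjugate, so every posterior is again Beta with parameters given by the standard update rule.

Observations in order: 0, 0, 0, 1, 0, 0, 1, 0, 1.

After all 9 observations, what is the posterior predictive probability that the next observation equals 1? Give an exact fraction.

15/28

obs 1: x=0 → posterior Beta(6, 14/5)
obs 2: x=0 → posterior Beta(6, 19/5)
obs 3: x=0 → posterior Beta(6, 24/5)
obs 4: x=1 → posterior Beta(7, 24/5)
obs 5: x=0 → posterior Beta(7, 29/5)
obs 6: x=0 → posterior Beta(7, 34/5)
obs 7: x=1 → posterior Beta(8, 34/5)
obs 8: x=0 → posterior Beta(8, 39/5)
obs 9: x=1 → posterior Beta(9, 39/5)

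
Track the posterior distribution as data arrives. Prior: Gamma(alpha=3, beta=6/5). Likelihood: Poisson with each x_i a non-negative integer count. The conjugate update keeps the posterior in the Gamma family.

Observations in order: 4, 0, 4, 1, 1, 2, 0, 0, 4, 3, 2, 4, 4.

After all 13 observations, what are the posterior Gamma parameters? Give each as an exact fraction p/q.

alpha=32, beta=71/5

obs 1: x=4 → posterior Gamma(7, 11/5)
obs 2: x=0 → posterior Gamma(7, 16/5)
obs 3: x=4 → posterior Gamma(11, 21/5)
obs 4: x=1 → posterior Gamma(12, 26/5)
obs 5: x=1 → posterior Gamma(13, 31/5)
obs 6: x=2 → posterior Gamma(15, 36/5)
obs 7: x=0 → posterior Gamma(15, 41/5)
obs 8: x=0 → posterior Gamma(15, 46/5)
obs 9: x=4 → posterior Gamma(19, 51/5)
obs 10: x=3 → posterior Gamma(22, 56/5)
obs 11: x=2 → posterior Gamma(24, 61/5)
obs 12: x=4 → posterior Gamma(28, 66/5)
obs 13: x=4 → posterior Gamma(32, 71/5)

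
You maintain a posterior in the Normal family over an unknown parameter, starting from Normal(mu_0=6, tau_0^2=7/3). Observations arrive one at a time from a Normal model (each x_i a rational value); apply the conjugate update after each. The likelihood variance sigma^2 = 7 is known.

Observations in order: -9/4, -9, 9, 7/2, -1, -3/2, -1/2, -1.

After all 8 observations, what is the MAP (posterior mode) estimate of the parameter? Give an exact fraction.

obs 1: x=-9/4 → posterior Normal(63/16, 7/4)
obs 2: x=-9 → posterior Normal(27/20, 7/5)
obs 3: x=9 → posterior Normal(21/8, 7/6)
obs 4: x=7/2 → posterior Normal(11/4, 1)
obs 5: x=-1 → posterior Normal(73/32, 7/8)
obs 6: x=-3/2 → posterior Normal(67/36, 7/9)
obs 7: x=-1/2 → posterior Normal(13/8, 7/10)
obs 8: x=-1 → posterior Normal(61/44, 7/11)

61/44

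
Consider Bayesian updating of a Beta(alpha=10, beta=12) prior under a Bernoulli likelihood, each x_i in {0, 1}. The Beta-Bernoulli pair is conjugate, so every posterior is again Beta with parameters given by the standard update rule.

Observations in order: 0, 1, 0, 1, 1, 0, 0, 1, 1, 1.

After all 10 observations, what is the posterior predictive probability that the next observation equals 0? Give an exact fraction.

1/2

obs 1: x=0 → posterior Beta(10, 13)
obs 2: x=1 → posterior Beta(11, 13)
obs 3: x=0 → posterior Beta(11, 14)
obs 4: x=1 → posterior Beta(12, 14)
obs 5: x=1 → posterior Beta(13, 14)
obs 6: x=0 → posterior Beta(13, 15)
obs 7: x=0 → posterior Beta(13, 16)
obs 8: x=1 → posterior Beta(14, 16)
obs 9: x=1 → posterior Beta(15, 16)
obs 10: x=1 → posterior Beta(16, 16)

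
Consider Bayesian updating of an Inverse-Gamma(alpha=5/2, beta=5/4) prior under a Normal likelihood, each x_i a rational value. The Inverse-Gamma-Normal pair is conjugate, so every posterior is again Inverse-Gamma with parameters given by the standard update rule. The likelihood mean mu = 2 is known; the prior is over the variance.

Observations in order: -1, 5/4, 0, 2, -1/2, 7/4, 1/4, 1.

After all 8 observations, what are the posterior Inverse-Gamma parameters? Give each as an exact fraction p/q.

obs 1: x=-1 → posterior Inverse-Gamma(3, 23/4)
obs 2: x=5/4 → posterior Inverse-Gamma(7/2, 193/32)
obs 3: x=0 → posterior Inverse-Gamma(4, 257/32)
obs 4: x=2 → posterior Inverse-Gamma(9/2, 257/32)
obs 5: x=-1/2 → posterior Inverse-Gamma(5, 357/32)
obs 6: x=7/4 → posterior Inverse-Gamma(11/2, 179/16)
obs 7: x=1/4 → posterior Inverse-Gamma(6, 407/32)
obs 8: x=1 → posterior Inverse-Gamma(13/2, 423/32)

alpha=13/2, beta=423/32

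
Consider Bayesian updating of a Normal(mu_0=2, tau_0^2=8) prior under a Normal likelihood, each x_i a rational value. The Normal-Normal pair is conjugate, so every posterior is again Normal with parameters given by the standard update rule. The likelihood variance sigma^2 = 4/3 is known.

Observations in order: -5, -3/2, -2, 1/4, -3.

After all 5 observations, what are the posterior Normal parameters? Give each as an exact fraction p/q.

obs 1: x=-5 → posterior Normal(-4, 8/7)
obs 2: x=-3/2 → posterior Normal(-37/13, 8/13)
obs 3: x=-2 → posterior Normal(-49/19, 8/19)
obs 4: x=1/4 → posterior Normal(-19/10, 8/25)
obs 5: x=-3 → posterior Normal(-131/62, 8/31)

mu_0=-131/62, tau_0^2=8/31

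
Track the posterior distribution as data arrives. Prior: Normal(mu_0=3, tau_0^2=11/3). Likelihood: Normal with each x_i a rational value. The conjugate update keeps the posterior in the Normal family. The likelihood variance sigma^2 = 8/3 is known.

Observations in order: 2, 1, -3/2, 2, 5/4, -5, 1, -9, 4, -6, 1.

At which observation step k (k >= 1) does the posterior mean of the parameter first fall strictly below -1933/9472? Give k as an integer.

k = 8

obs 1: x=2 → posterior Normal(46/19, 88/57)
obs 2: x=1 → posterior Normal(19/10, 44/45)
obs 3: x=-3/2 → posterior Normal(81/82, 88/123)
obs 4: x=2 → posterior Normal(125/104, 22/39)
obs 5: x=5/4 → posterior Normal(305/252, 88/189)
obs 6: x=-5 → posterior Normal(85/296, 44/111)
obs 7: x=1 → posterior Normal(129/340, 88/255)
obs 8: x=-9 → posterior Normal(-89/128, 11/36)
obs 9: x=4 → posterior Normal(-91/428, 88/321)
obs 10: x=-6 → posterior Normal(-355/472, 44/177)
obs 11: x=1 → posterior Normal(-311/516, 88/387)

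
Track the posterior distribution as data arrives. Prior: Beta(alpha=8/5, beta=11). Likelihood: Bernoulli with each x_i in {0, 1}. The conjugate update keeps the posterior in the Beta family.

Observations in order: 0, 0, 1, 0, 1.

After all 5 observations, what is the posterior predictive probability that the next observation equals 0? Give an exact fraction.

obs 1: x=0 → posterior Beta(8/5, 12)
obs 2: x=0 → posterior Beta(8/5, 13)
obs 3: x=1 → posterior Beta(13/5, 13)
obs 4: x=0 → posterior Beta(13/5, 14)
obs 5: x=1 → posterior Beta(18/5, 14)

35/44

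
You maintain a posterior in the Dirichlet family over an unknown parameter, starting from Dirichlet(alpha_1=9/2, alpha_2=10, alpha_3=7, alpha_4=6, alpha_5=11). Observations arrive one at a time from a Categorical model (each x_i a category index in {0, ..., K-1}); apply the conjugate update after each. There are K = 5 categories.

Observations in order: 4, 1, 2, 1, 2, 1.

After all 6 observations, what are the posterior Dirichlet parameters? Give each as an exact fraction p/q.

alpha_1=9/2, alpha_2=13, alpha_3=9, alpha_4=6, alpha_5=12

obs 1: x=4 → posterior Dirichlet(9/2, 10, 7, 6, 12)
obs 2: x=1 → posterior Dirichlet(9/2, 11, 7, 6, 12)
obs 3: x=2 → posterior Dirichlet(9/2, 11, 8, 6, 12)
obs 4: x=1 → posterior Dirichlet(9/2, 12, 8, 6, 12)
obs 5: x=2 → posterior Dirichlet(9/2, 12, 9, 6, 12)
obs 6: x=1 → posterior Dirichlet(9/2, 13, 9, 6, 12)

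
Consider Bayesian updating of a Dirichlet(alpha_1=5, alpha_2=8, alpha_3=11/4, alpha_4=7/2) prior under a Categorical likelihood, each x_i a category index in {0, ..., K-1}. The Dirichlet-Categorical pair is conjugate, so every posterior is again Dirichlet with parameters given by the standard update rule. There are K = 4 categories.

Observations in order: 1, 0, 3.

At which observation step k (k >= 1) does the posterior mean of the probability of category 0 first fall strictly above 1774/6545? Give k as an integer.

obs 1: x=1 → posterior Dirichlet(5, 9, 11/4, 7/2)
obs 2: x=0 → posterior Dirichlet(6, 9, 11/4, 7/2)
obs 3: x=3 → posterior Dirichlet(6, 9, 11/4, 9/2)

k = 2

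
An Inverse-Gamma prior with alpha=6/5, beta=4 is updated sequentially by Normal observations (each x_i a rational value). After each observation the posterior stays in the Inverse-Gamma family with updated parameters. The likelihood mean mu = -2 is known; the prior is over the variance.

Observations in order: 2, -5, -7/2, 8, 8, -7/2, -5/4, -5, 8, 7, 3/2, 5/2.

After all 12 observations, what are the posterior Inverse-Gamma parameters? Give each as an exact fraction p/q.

obs 1: x=2 → posterior Inverse-Gamma(17/10, 12)
obs 2: x=-5 → posterior Inverse-Gamma(11/5, 33/2)
obs 3: x=-7/2 → posterior Inverse-Gamma(27/10, 141/8)
obs 4: x=8 → posterior Inverse-Gamma(16/5, 541/8)
obs 5: x=8 → posterior Inverse-Gamma(37/10, 941/8)
obs 6: x=-7/2 → posterior Inverse-Gamma(21/5, 475/4)
obs 7: x=-5/4 → posterior Inverse-Gamma(47/10, 3809/32)
obs 8: x=-5 → posterior Inverse-Gamma(26/5, 3953/32)
obs 9: x=8 → posterior Inverse-Gamma(57/10, 5553/32)
obs 10: x=7 → posterior Inverse-Gamma(31/5, 6849/32)
obs 11: x=3/2 → posterior Inverse-Gamma(67/10, 7045/32)
obs 12: x=5/2 → posterior Inverse-Gamma(36/5, 7369/32)

alpha=36/5, beta=7369/32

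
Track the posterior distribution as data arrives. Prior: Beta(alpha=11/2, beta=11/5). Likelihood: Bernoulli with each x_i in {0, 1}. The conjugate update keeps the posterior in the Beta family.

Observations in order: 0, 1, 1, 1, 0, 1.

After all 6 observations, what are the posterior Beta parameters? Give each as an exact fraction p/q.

alpha=19/2, beta=21/5

obs 1: x=0 → posterior Beta(11/2, 16/5)
obs 2: x=1 → posterior Beta(13/2, 16/5)
obs 3: x=1 → posterior Beta(15/2, 16/5)
obs 4: x=1 → posterior Beta(17/2, 16/5)
obs 5: x=0 → posterior Beta(17/2, 21/5)
obs 6: x=1 → posterior Beta(19/2, 21/5)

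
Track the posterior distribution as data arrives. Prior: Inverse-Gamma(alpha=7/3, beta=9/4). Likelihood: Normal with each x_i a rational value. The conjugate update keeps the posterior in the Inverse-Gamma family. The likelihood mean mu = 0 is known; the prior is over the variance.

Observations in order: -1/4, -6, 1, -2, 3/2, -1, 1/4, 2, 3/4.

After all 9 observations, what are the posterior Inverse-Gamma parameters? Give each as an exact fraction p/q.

obs 1: x=-1/4 → posterior Inverse-Gamma(17/6, 73/32)
obs 2: x=-6 → posterior Inverse-Gamma(10/3, 649/32)
obs 3: x=1 → posterior Inverse-Gamma(23/6, 665/32)
obs 4: x=-2 → posterior Inverse-Gamma(13/3, 729/32)
obs 5: x=3/2 → posterior Inverse-Gamma(29/6, 765/32)
obs 6: x=-1 → posterior Inverse-Gamma(16/3, 781/32)
obs 7: x=1/4 → posterior Inverse-Gamma(35/6, 391/16)
obs 8: x=2 → posterior Inverse-Gamma(19/3, 423/16)
obs 9: x=3/4 → posterior Inverse-Gamma(41/6, 855/32)

alpha=41/6, beta=855/32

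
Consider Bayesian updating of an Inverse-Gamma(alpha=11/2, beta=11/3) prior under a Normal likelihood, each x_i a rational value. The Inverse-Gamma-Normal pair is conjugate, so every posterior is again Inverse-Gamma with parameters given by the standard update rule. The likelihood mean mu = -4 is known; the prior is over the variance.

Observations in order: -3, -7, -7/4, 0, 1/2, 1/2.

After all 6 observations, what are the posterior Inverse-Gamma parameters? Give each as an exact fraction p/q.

alpha=17/2, beta=3787/96

obs 1: x=-3 → posterior Inverse-Gamma(6, 25/6)
obs 2: x=-7 → posterior Inverse-Gamma(13/2, 26/3)
obs 3: x=-7/4 → posterior Inverse-Gamma(7, 1075/96)
obs 4: x=0 → posterior Inverse-Gamma(15/2, 1843/96)
obs 5: x=1/2 → posterior Inverse-Gamma(8, 2815/96)
obs 6: x=1/2 → posterior Inverse-Gamma(17/2, 3787/96)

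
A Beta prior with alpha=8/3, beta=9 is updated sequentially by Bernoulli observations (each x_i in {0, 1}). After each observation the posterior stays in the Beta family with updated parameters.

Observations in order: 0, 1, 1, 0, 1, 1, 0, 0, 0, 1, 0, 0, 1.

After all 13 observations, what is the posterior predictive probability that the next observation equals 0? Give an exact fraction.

24/37

obs 1: x=0 → posterior Beta(8/3, 10)
obs 2: x=1 → posterior Beta(11/3, 10)
obs 3: x=1 → posterior Beta(14/3, 10)
obs 4: x=0 → posterior Beta(14/3, 11)
obs 5: x=1 → posterior Beta(17/3, 11)
obs 6: x=1 → posterior Beta(20/3, 11)
obs 7: x=0 → posterior Beta(20/3, 12)
obs 8: x=0 → posterior Beta(20/3, 13)
obs 9: x=0 → posterior Beta(20/3, 14)
obs 10: x=1 → posterior Beta(23/3, 14)
obs 11: x=0 → posterior Beta(23/3, 15)
obs 12: x=0 → posterior Beta(23/3, 16)
obs 13: x=1 → posterior Beta(26/3, 16)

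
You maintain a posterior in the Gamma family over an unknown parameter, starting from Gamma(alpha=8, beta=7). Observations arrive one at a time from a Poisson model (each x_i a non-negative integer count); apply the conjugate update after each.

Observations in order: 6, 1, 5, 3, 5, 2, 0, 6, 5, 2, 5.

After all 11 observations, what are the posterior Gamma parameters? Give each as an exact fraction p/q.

alpha=48, beta=18

obs 1: x=6 → posterior Gamma(14, 8)
obs 2: x=1 → posterior Gamma(15, 9)
obs 3: x=5 → posterior Gamma(20, 10)
obs 4: x=3 → posterior Gamma(23, 11)
obs 5: x=5 → posterior Gamma(28, 12)
obs 6: x=2 → posterior Gamma(30, 13)
obs 7: x=0 → posterior Gamma(30, 14)
obs 8: x=6 → posterior Gamma(36, 15)
obs 9: x=5 → posterior Gamma(41, 16)
obs 10: x=2 → posterior Gamma(43, 17)
obs 11: x=5 → posterior Gamma(48, 18)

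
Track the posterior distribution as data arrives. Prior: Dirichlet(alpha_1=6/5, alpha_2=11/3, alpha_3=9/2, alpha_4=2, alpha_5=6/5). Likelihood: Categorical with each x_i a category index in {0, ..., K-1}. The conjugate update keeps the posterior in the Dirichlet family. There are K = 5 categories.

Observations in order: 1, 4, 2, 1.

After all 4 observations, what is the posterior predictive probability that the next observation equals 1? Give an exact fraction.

obs 1: x=1 → posterior Dirichlet(6/5, 14/3, 9/2, 2, 6/5)
obs 2: x=4 → posterior Dirichlet(6/5, 14/3, 9/2, 2, 11/5)
obs 3: x=2 → posterior Dirichlet(6/5, 14/3, 11/2, 2, 11/5)
obs 4: x=1 → posterior Dirichlet(6/5, 17/3, 11/2, 2, 11/5)

170/497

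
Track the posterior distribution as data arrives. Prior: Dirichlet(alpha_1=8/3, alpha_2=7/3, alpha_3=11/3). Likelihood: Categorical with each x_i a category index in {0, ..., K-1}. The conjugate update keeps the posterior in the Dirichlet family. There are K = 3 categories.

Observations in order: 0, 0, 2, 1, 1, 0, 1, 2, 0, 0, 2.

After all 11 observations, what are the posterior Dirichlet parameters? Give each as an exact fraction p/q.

obs 1: x=0 → posterior Dirichlet(11/3, 7/3, 11/3)
obs 2: x=0 → posterior Dirichlet(14/3, 7/3, 11/3)
obs 3: x=2 → posterior Dirichlet(14/3, 7/3, 14/3)
obs 4: x=1 → posterior Dirichlet(14/3, 10/3, 14/3)
obs 5: x=1 → posterior Dirichlet(14/3, 13/3, 14/3)
obs 6: x=0 → posterior Dirichlet(17/3, 13/3, 14/3)
obs 7: x=1 → posterior Dirichlet(17/3, 16/3, 14/3)
obs 8: x=2 → posterior Dirichlet(17/3, 16/3, 17/3)
obs 9: x=0 → posterior Dirichlet(20/3, 16/3, 17/3)
obs 10: x=0 → posterior Dirichlet(23/3, 16/3, 17/3)
obs 11: x=2 → posterior Dirichlet(23/3, 16/3, 20/3)

alpha_1=23/3, alpha_2=16/3, alpha_3=20/3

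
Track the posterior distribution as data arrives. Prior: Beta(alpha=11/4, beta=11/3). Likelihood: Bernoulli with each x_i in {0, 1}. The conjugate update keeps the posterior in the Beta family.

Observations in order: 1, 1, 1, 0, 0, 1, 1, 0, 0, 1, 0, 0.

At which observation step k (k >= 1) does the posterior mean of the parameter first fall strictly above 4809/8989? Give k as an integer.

k = 2

obs 1: x=1 → posterior Beta(15/4, 11/3)
obs 2: x=1 → posterior Beta(19/4, 11/3)
obs 3: x=1 → posterior Beta(23/4, 11/3)
obs 4: x=0 → posterior Beta(23/4, 14/3)
obs 5: x=0 → posterior Beta(23/4, 17/3)
obs 6: x=1 → posterior Beta(27/4, 17/3)
obs 7: x=1 → posterior Beta(31/4, 17/3)
obs 8: x=0 → posterior Beta(31/4, 20/3)
obs 9: x=0 → posterior Beta(31/4, 23/3)
obs 10: x=1 → posterior Beta(35/4, 23/3)
obs 11: x=0 → posterior Beta(35/4, 26/3)
obs 12: x=0 → posterior Beta(35/4, 29/3)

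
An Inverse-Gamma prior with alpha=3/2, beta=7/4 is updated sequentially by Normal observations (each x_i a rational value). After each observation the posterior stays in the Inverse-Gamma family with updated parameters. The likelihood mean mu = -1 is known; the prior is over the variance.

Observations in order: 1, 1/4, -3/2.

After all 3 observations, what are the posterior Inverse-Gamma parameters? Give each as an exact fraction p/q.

alpha=3, beta=149/32

obs 1: x=1 → posterior Inverse-Gamma(2, 15/4)
obs 2: x=1/4 → posterior Inverse-Gamma(5/2, 145/32)
obs 3: x=-3/2 → posterior Inverse-Gamma(3, 149/32)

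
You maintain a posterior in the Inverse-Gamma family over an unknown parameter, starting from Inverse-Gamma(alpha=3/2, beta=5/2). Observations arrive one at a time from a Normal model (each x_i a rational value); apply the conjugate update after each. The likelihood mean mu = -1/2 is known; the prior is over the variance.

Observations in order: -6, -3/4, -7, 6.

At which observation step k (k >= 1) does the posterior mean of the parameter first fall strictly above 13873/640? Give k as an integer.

k = 4

obs 1: x=-6 → posterior Inverse-Gamma(2, 141/8)
obs 2: x=-3/4 → posterior Inverse-Gamma(5/2, 565/32)
obs 3: x=-7 → posterior Inverse-Gamma(3, 1241/32)
obs 4: x=6 → posterior Inverse-Gamma(7/2, 1917/32)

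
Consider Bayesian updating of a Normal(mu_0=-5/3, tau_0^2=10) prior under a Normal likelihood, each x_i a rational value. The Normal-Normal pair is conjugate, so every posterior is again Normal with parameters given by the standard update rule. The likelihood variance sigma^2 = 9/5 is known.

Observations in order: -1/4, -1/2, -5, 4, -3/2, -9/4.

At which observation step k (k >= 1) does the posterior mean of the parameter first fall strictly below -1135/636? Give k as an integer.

k = 3

obs 1: x=-1/4 → posterior Normal(-55/118, 90/59)
obs 2: x=-1/2 → posterior Normal(-105/218, 90/109)
obs 3: x=-5 → posterior Normal(-605/318, 30/53)
obs 4: x=4 → posterior Normal(-205/418, 90/209)
obs 5: x=-3/2 → posterior Normal(-355/518, 90/259)
obs 6: x=-9/4 → posterior Normal(-290/309, 30/103)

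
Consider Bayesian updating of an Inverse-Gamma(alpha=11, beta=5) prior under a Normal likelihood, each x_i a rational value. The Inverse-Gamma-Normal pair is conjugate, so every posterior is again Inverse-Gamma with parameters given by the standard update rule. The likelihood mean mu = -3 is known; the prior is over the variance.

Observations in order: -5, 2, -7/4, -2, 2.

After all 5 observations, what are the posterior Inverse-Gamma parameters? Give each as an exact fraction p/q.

obs 1: x=-5 → posterior Inverse-Gamma(23/2, 7)
obs 2: x=2 → posterior Inverse-Gamma(12, 39/2)
obs 3: x=-7/4 → posterior Inverse-Gamma(25/2, 649/32)
obs 4: x=-2 → posterior Inverse-Gamma(13, 665/32)
obs 5: x=2 → posterior Inverse-Gamma(27/2, 1065/32)

alpha=27/2, beta=1065/32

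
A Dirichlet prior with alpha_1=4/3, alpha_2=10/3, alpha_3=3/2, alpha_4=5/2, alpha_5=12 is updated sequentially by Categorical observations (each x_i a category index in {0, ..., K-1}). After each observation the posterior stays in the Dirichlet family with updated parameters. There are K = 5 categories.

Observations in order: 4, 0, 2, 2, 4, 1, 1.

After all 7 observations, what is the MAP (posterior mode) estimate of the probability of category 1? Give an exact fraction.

13/68

obs 1: x=4 → posterior Dirichlet(4/3, 10/3, 3/2, 5/2, 13)
obs 2: x=0 → posterior Dirichlet(7/3, 10/3, 3/2, 5/2, 13)
obs 3: x=2 → posterior Dirichlet(7/3, 10/3, 5/2, 5/2, 13)
obs 4: x=2 → posterior Dirichlet(7/3, 10/3, 7/2, 5/2, 13)
obs 5: x=4 → posterior Dirichlet(7/3, 10/3, 7/2, 5/2, 14)
obs 6: x=1 → posterior Dirichlet(7/3, 13/3, 7/2, 5/2, 14)
obs 7: x=1 → posterior Dirichlet(7/3, 16/3, 7/2, 5/2, 14)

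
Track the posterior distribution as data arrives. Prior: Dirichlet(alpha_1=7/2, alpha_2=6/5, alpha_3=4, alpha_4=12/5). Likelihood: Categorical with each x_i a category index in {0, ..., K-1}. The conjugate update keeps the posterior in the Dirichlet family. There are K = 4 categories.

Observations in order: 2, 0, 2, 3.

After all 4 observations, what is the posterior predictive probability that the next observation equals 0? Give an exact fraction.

45/151

obs 1: x=2 → posterior Dirichlet(7/2, 6/5, 5, 12/5)
obs 2: x=0 → posterior Dirichlet(9/2, 6/5, 5, 12/5)
obs 3: x=2 → posterior Dirichlet(9/2, 6/5, 6, 12/5)
obs 4: x=3 → posterior Dirichlet(9/2, 6/5, 6, 17/5)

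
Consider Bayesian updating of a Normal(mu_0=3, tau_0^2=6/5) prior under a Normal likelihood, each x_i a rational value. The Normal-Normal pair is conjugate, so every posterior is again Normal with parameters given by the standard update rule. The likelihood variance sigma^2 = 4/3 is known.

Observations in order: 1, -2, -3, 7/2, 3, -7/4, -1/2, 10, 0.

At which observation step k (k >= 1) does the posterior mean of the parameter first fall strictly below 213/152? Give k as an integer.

k = 2

obs 1: x=1 → posterior Normal(39/19, 12/19)
obs 2: x=-2 → posterior Normal(3/4, 3/7)
obs 3: x=-3 → posterior Normal(-6/37, 12/37)
obs 4: x=7/2 → posterior Normal(51/92, 6/23)
obs 5: x=3 → posterior Normal(21/22, 12/55)
obs 6: x=-7/4 → posterior Normal(147/256, 3/16)
obs 7: x=-1/2 → posterior Normal(129/292, 12/73)
obs 8: x=10 → posterior Normal(489/328, 6/41)
obs 9: x=0 → posterior Normal(489/364, 12/91)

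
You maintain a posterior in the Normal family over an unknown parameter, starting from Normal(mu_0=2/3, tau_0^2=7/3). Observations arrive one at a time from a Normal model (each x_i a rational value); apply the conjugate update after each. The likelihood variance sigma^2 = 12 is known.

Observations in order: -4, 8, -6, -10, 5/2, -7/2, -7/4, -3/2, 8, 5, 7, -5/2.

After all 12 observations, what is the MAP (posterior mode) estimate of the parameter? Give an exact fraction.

131/480

obs 1: x=-4 → posterior Normal(-4/43, 84/43)
obs 2: x=8 → posterior Normal(26/25, 42/25)
obs 3: x=-6 → posterior Normal(10/57, 28/19)
obs 4: x=-10 → posterior Normal(-15/16, 21/16)
obs 5: x=5/2 → posterior Normal(-85/142, 84/71)
obs 6: x=-7/2 → posterior Normal(-67/78, 14/13)
obs 7: x=-7/4 → posterior Normal(-317/340, 84/85)
obs 8: x=-3/2 → posterior Normal(-359/368, 21/23)
obs 9: x=8 → posterior Normal(-15/44, 28/33)
obs 10: x=5 → posterior Normal(5/424, 42/53)
obs 11: x=7 → posterior Normal(201/452, 84/113)
obs 12: x=-5/2 → posterior Normal(131/480, 7/10)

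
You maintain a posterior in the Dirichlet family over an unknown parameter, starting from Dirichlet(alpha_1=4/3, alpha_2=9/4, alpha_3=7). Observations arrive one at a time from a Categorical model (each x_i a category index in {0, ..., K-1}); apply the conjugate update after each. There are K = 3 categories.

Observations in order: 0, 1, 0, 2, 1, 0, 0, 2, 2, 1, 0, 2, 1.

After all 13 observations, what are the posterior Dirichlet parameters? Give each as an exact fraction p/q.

alpha_1=19/3, alpha_2=25/4, alpha_3=11

obs 1: x=0 → posterior Dirichlet(7/3, 9/4, 7)
obs 2: x=1 → posterior Dirichlet(7/3, 13/4, 7)
obs 3: x=0 → posterior Dirichlet(10/3, 13/4, 7)
obs 4: x=2 → posterior Dirichlet(10/3, 13/4, 8)
obs 5: x=1 → posterior Dirichlet(10/3, 17/4, 8)
obs 6: x=0 → posterior Dirichlet(13/3, 17/4, 8)
obs 7: x=0 → posterior Dirichlet(16/3, 17/4, 8)
obs 8: x=2 → posterior Dirichlet(16/3, 17/4, 9)
obs 9: x=2 → posterior Dirichlet(16/3, 17/4, 10)
obs 10: x=1 → posterior Dirichlet(16/3, 21/4, 10)
obs 11: x=0 → posterior Dirichlet(19/3, 21/4, 10)
obs 12: x=2 → posterior Dirichlet(19/3, 21/4, 11)
obs 13: x=1 → posterior Dirichlet(19/3, 25/4, 11)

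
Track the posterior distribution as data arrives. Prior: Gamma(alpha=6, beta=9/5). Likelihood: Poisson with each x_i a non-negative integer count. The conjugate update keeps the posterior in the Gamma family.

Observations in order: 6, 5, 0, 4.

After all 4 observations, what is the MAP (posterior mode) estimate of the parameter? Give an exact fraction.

100/29

obs 1: x=6 → posterior Gamma(12, 14/5)
obs 2: x=5 → posterior Gamma(17, 19/5)
obs 3: x=0 → posterior Gamma(17, 24/5)
obs 4: x=4 → posterior Gamma(21, 29/5)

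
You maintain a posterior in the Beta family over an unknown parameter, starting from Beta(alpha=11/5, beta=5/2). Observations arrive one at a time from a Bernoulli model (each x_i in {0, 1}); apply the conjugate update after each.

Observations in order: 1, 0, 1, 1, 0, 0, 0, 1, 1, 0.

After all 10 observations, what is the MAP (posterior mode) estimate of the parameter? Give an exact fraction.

62/127

obs 1: x=1 → posterior Beta(16/5, 5/2)
obs 2: x=0 → posterior Beta(16/5, 7/2)
obs 3: x=1 → posterior Beta(21/5, 7/2)
obs 4: x=1 → posterior Beta(26/5, 7/2)
obs 5: x=0 → posterior Beta(26/5, 9/2)
obs 6: x=0 → posterior Beta(26/5, 11/2)
obs 7: x=0 → posterior Beta(26/5, 13/2)
obs 8: x=1 → posterior Beta(31/5, 13/2)
obs 9: x=1 → posterior Beta(36/5, 13/2)
obs 10: x=0 → posterior Beta(36/5, 15/2)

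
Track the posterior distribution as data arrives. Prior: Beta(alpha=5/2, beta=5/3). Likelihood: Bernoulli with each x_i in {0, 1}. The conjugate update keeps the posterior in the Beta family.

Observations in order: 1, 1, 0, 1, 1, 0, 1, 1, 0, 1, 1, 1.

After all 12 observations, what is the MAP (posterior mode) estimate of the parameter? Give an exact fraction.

63/85

obs 1: x=1 → posterior Beta(7/2, 5/3)
obs 2: x=1 → posterior Beta(9/2, 5/3)
obs 3: x=0 → posterior Beta(9/2, 8/3)
obs 4: x=1 → posterior Beta(11/2, 8/3)
obs 5: x=1 → posterior Beta(13/2, 8/3)
obs 6: x=0 → posterior Beta(13/2, 11/3)
obs 7: x=1 → posterior Beta(15/2, 11/3)
obs 8: x=1 → posterior Beta(17/2, 11/3)
obs 9: x=0 → posterior Beta(17/2, 14/3)
obs 10: x=1 → posterior Beta(19/2, 14/3)
obs 11: x=1 → posterior Beta(21/2, 14/3)
obs 12: x=1 → posterior Beta(23/2, 14/3)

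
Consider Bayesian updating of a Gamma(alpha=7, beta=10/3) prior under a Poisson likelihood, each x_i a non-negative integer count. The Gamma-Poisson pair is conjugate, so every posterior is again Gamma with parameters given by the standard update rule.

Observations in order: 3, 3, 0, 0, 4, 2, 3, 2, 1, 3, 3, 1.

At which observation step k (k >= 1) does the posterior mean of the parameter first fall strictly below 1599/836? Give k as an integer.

obs 1: x=3 → posterior Gamma(10, 13/3)
obs 2: x=3 → posterior Gamma(13, 16/3)
obs 3: x=0 → posterior Gamma(13, 19/3)
obs 4: x=0 → posterior Gamma(13, 22/3)
obs 5: x=4 → posterior Gamma(17, 25/3)
obs 6: x=2 → posterior Gamma(19, 28/3)
obs 7: x=3 → posterior Gamma(22, 31/3)
obs 8: x=2 → posterior Gamma(24, 34/3)
obs 9: x=1 → posterior Gamma(25, 37/3)
obs 10: x=3 → posterior Gamma(28, 40/3)
obs 11: x=3 → posterior Gamma(31, 43/3)
obs 12: x=1 → posterior Gamma(32, 46/3)

k = 4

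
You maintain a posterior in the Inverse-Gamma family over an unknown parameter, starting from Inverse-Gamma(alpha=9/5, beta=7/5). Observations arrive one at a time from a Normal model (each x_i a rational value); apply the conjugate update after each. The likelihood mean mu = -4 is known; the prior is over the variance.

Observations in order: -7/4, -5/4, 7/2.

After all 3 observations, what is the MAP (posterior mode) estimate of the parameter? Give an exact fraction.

obs 1: x=-7/4 → posterior Inverse-Gamma(23/10, 629/160)
obs 2: x=-5/4 → posterior Inverse-Gamma(14/5, 617/80)
obs 3: x=7/2 → posterior Inverse-Gamma(33/10, 2867/80)

2867/344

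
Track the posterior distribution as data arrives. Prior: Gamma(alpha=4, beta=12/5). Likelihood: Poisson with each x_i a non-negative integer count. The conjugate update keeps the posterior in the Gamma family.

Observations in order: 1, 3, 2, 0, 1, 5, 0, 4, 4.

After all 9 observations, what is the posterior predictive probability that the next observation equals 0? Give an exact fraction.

1383555343921576970686857174303757103336001/10408797222153426578715765348940396820955136

obs 1: x=1 → posterior Gamma(5, 17/5)
obs 2: x=3 → posterior Gamma(8, 22/5)
obs 3: x=2 → posterior Gamma(10, 27/5)
obs 4: x=0 → posterior Gamma(10, 32/5)
obs 5: x=1 → posterior Gamma(11, 37/5)
obs 6: x=5 → posterior Gamma(16, 42/5)
obs 7: x=0 → posterior Gamma(16, 47/5)
obs 8: x=4 → posterior Gamma(20, 52/5)
obs 9: x=4 → posterior Gamma(24, 57/5)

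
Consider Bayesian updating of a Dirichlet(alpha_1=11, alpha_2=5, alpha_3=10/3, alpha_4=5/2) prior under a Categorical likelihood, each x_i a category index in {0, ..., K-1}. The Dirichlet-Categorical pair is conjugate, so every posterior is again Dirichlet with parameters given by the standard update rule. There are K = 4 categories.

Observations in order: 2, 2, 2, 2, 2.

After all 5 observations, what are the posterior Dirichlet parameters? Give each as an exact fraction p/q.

obs 1: x=2 → posterior Dirichlet(11, 5, 13/3, 5/2)
obs 2: x=2 → posterior Dirichlet(11, 5, 16/3, 5/2)
obs 3: x=2 → posterior Dirichlet(11, 5, 19/3, 5/2)
obs 4: x=2 → posterior Dirichlet(11, 5, 22/3, 5/2)
obs 5: x=2 → posterior Dirichlet(11, 5, 25/3, 5/2)

alpha_1=11, alpha_2=5, alpha_3=25/3, alpha_4=5/2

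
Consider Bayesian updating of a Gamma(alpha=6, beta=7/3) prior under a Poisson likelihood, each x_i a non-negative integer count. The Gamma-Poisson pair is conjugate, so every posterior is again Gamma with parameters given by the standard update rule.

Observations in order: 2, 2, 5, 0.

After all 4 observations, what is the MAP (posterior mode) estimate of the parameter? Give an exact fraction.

obs 1: x=2 → posterior Gamma(8, 10/3)
obs 2: x=2 → posterior Gamma(10, 13/3)
obs 3: x=5 → posterior Gamma(15, 16/3)
obs 4: x=0 → posterior Gamma(15, 19/3)

42/19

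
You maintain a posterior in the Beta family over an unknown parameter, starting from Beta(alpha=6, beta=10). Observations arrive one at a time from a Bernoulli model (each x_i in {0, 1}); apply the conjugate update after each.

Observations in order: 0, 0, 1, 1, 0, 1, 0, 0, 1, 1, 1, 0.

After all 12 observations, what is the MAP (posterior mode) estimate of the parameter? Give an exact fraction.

obs 1: x=0 → posterior Beta(6, 11)
obs 2: x=0 → posterior Beta(6, 12)
obs 3: x=1 → posterior Beta(7, 12)
obs 4: x=1 → posterior Beta(8, 12)
obs 5: x=0 → posterior Beta(8, 13)
obs 6: x=1 → posterior Beta(9, 13)
obs 7: x=0 → posterior Beta(9, 14)
obs 8: x=0 → posterior Beta(9, 15)
obs 9: x=1 → posterior Beta(10, 15)
obs 10: x=1 → posterior Beta(11, 15)
obs 11: x=1 → posterior Beta(12, 15)
obs 12: x=0 → posterior Beta(12, 16)

11/26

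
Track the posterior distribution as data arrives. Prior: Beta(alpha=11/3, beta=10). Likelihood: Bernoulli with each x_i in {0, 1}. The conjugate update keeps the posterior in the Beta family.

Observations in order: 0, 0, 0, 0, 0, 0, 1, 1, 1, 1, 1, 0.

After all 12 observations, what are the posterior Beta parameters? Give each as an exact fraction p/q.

obs 1: x=0 → posterior Beta(11/3, 11)
obs 2: x=0 → posterior Beta(11/3, 12)
obs 3: x=0 → posterior Beta(11/3, 13)
obs 4: x=0 → posterior Beta(11/3, 14)
obs 5: x=0 → posterior Beta(11/3, 15)
obs 6: x=0 → posterior Beta(11/3, 16)
obs 7: x=1 → posterior Beta(14/3, 16)
obs 8: x=1 → posterior Beta(17/3, 16)
obs 9: x=1 → posterior Beta(20/3, 16)
obs 10: x=1 → posterior Beta(23/3, 16)
obs 11: x=1 → posterior Beta(26/3, 16)
obs 12: x=0 → posterior Beta(26/3, 17)

alpha=26/3, beta=17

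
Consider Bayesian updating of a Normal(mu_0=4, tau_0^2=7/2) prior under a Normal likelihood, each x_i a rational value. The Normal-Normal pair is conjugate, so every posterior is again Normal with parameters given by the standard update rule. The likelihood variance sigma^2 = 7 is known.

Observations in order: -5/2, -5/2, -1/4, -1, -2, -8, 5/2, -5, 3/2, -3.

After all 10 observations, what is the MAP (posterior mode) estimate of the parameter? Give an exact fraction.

obs 1: x=-5/2 → posterior Normal(11/6, 7/3)
obs 2: x=-5/2 → posterior Normal(3/4, 7/4)
obs 3: x=-1/4 → posterior Normal(11/20, 7/5)
obs 4: x=-1 → posterior Normal(7/24, 7/6)
obs 5: x=-2 → posterior Normal(-1/28, 1)
obs 6: x=-8 → posterior Normal(-33/32, 7/8)
obs 7: x=5/2 → posterior Normal(-23/36, 7/9)
obs 8: x=-5 → posterior Normal(-43/40, 7/10)
obs 9: x=3/2 → posterior Normal(-37/44, 7/11)
obs 10: x=-3 → posterior Normal(-49/48, 7/12)

-49/48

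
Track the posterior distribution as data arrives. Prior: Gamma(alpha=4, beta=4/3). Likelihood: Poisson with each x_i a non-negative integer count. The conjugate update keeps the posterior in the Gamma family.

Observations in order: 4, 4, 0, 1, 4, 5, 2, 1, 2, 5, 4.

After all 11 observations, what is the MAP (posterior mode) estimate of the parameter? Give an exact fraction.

105/37

obs 1: x=4 → posterior Gamma(8, 7/3)
obs 2: x=4 → posterior Gamma(12, 10/3)
obs 3: x=0 → posterior Gamma(12, 13/3)
obs 4: x=1 → posterior Gamma(13, 16/3)
obs 5: x=4 → posterior Gamma(17, 19/3)
obs 6: x=5 → posterior Gamma(22, 22/3)
obs 7: x=2 → posterior Gamma(24, 25/3)
obs 8: x=1 → posterior Gamma(25, 28/3)
obs 9: x=2 → posterior Gamma(27, 31/3)
obs 10: x=5 → posterior Gamma(32, 34/3)
obs 11: x=4 → posterior Gamma(36, 37/3)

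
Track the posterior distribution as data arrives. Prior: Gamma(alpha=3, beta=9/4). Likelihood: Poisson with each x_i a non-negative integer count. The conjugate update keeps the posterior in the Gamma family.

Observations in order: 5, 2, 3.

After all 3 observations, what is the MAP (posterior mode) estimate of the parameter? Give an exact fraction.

obs 1: x=5 → posterior Gamma(8, 13/4)
obs 2: x=2 → posterior Gamma(10, 17/4)
obs 3: x=3 → posterior Gamma(13, 21/4)

16/7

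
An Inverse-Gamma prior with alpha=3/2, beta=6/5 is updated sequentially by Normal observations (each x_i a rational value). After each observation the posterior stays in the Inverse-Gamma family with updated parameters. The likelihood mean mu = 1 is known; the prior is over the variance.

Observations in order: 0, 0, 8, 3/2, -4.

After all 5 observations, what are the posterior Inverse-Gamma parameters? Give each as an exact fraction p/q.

alpha=4, beta=1573/40

obs 1: x=0 → posterior Inverse-Gamma(2, 17/10)
obs 2: x=0 → posterior Inverse-Gamma(5/2, 11/5)
obs 3: x=8 → posterior Inverse-Gamma(3, 267/10)
obs 4: x=3/2 → posterior Inverse-Gamma(7/2, 1073/40)
obs 5: x=-4 → posterior Inverse-Gamma(4, 1573/40)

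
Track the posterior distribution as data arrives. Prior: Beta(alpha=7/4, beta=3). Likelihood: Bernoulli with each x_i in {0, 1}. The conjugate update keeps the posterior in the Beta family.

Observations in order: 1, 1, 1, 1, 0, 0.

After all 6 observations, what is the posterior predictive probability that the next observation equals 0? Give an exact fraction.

20/43

obs 1: x=1 → posterior Beta(11/4, 3)
obs 2: x=1 → posterior Beta(15/4, 3)
obs 3: x=1 → posterior Beta(19/4, 3)
obs 4: x=1 → posterior Beta(23/4, 3)
obs 5: x=0 → posterior Beta(23/4, 4)
obs 6: x=0 → posterior Beta(23/4, 5)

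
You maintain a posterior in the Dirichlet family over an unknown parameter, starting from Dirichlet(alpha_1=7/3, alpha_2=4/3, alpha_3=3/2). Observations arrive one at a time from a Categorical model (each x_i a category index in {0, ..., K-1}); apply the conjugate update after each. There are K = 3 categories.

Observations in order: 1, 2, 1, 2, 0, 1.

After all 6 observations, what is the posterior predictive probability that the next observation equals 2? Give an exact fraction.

21/67

obs 1: x=1 → posterior Dirichlet(7/3, 7/3, 3/2)
obs 2: x=2 → posterior Dirichlet(7/3, 7/3, 5/2)
obs 3: x=1 → posterior Dirichlet(7/3, 10/3, 5/2)
obs 4: x=2 → posterior Dirichlet(7/3, 10/3, 7/2)
obs 5: x=0 → posterior Dirichlet(10/3, 10/3, 7/2)
obs 6: x=1 → posterior Dirichlet(10/3, 13/3, 7/2)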